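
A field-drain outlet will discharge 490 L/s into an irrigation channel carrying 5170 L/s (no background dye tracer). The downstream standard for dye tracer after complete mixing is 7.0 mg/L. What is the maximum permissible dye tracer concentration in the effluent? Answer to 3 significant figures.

At the limit, (Qr·Cr + Qe·Cₑ)/(Qr + Qe) = 7.0:
Cₑ = (5660·7.0 − 5170·0) / 490.0 = 80.86 mg/L.

80.9 mg/L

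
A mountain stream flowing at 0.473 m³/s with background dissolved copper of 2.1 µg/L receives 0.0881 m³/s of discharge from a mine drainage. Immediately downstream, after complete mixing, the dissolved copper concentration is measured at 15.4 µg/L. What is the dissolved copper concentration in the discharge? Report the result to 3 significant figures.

Mass balance: 0.4730·2.100 + 0.08810·Cₑ = 0.5611·15.40
→ Cₑ = (0.5611·15.40 − 0.4730·2.100) / 0.08810 = 86.81 µg/L.

86.8 µg/L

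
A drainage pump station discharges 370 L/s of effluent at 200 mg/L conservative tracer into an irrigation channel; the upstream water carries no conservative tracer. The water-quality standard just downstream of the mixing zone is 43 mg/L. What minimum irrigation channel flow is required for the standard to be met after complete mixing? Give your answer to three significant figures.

Set C_mix = 43: (Q·0 + 370.0·200.0) / (Q + 370.0) = 43
→ Q = 370.0·(200.0 − 43)/(43 − 0) = 1351 L/s.

1350 L/s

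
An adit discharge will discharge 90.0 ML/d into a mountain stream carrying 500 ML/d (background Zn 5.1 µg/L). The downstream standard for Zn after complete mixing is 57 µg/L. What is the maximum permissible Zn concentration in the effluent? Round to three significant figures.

345 µg/L

At the limit, (Qr·Cr + Qe·Cₑ)/(Qr + Qe) = 57:
Cₑ = (590.0·57 − 500.0·5.100) / 90.00 = 345.3 µg/L.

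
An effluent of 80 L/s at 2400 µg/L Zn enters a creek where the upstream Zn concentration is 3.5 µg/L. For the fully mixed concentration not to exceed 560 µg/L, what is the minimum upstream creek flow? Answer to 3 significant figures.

Set C_mix = 560: (Q·3.500 + 80.00·2400) / (Q + 80.00) = 560
→ Q = 80.00·(2400 − 560)/(560 − 3.500) = 264.5 L/s.

265 L/s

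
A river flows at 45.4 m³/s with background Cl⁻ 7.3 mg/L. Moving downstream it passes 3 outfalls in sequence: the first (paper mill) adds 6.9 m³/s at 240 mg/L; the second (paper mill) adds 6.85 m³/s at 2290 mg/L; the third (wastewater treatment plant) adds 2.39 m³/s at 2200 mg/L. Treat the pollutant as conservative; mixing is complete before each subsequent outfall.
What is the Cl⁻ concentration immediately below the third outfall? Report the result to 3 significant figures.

Outfall 1: combined Q = 52.30 m³/s; C = (45.40·7.300 + 6.900·240.0)/52.30 = 38.00 mg/L.
Outfall 2: combined Q = 59.15 m³/s; C = (52.30·38.00 + 6.850·2290)/59.15 = 298.8 mg/L.
Outfall 3: combined Q = 61.54 m³/s; C = (59.15·298.8 + 2.390·2200)/61.54 = 372.6 mg/L.

373 mg/L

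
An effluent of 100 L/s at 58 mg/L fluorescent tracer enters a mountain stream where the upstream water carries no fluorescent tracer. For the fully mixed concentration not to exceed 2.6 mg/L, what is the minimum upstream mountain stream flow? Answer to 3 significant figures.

2130 L/s

Set C_mix = 2.6: (Q·0 + 100.0·58.00) / (Q + 100.0) = 2.6
→ Q = 100.0·(58.00 − 2.6)/(2.6 − 0) = 2131 L/s.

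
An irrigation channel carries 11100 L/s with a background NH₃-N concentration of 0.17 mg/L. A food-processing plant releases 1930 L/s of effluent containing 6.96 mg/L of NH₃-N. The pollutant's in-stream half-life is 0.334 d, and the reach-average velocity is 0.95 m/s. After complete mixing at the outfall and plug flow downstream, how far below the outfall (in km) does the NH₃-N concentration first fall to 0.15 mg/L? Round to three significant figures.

81.4 km

Mass balance: C = (11100·0.1700 + 1930·6.960) / 13030 = 15320/13030 = 1.176 mg/L.
Half-life 0.334 d → k = ln 2 / 0.334 = 2.075 d⁻¹.
Set 1.176·exp(−k·t) = 0.15 → t = ln(1.176/0.15)/k = 85720 s = 23.81 h.
Distance = v·t = 0.95·85720 = 81440 m = 81.44 km.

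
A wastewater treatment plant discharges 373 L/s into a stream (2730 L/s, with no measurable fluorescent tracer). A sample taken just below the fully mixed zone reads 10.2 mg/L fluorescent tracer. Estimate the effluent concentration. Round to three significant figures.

Mass balance: 2730·0 + 373.0·Cₑ = 3103·10.20
→ Cₑ = (3103·10.20 − 2730·0) / 373.0 = 84.85 mg/L.

84.9 mg/L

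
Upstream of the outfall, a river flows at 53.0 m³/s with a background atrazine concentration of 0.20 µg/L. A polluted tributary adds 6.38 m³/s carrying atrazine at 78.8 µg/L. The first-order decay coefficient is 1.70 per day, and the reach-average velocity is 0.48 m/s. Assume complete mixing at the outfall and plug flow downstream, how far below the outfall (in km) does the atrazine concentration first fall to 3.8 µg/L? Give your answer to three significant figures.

Conservation of mass: C = (53.00·0.2000 + 6.380·78.80) / 59.38 = 513.3/59.38 = 8.645 µg/L.
Set 8.645·exp(−k·t) = 3.8 → t = ln(8.645/3.8)/k = 41780 s = 11.60 h.
Distance = v·t = 0.48·41780 = 20050 m = 20.05 km.

20.1 km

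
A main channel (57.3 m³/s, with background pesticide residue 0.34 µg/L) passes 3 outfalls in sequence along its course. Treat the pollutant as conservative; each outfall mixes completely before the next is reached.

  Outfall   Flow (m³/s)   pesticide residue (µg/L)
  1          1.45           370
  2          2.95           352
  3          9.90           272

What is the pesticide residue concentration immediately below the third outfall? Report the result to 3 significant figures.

59.9 µg/L

After outfall 1: Q = 57.30 + 1.450 = 58.75 m³/s; C = (57.30·0.3400 + 1.450·370.0)/58.75 = 9.464 µg/L.
After outfall 2: Q = 58.75 + 2.950 = 61.70 m³/s; C = (58.75·9.464 + 2.950·352.0)/61.70 = 25.84 µg/L.
After outfall 3: Q = 61.70 + 9.900 = 71.60 m³/s; C = (61.70·25.84 + 9.900·272.0)/71.60 = 59.88 µg/L.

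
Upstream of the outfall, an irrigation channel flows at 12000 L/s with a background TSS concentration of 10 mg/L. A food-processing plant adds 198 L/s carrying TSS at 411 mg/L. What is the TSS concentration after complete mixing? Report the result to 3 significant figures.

Mass balance: C = (12000·10.00 + 198.0·411.0) / 12200 = 201400/12200 = 16.51 mg/L.

16.5 mg/L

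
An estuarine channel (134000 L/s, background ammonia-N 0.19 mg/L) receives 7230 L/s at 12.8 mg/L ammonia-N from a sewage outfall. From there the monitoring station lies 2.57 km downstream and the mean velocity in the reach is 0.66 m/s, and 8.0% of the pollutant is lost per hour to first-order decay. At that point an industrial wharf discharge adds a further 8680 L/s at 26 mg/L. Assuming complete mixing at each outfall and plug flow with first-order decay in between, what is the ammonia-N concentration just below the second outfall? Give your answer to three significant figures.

Mixed concentration C = ΣQC/ΣQ = (134000·0.1900 + 7230·12.80) / 141200 = 118000/141200 = 0.8355 mg/L; combined flow 141200 L/s.
Travel time t = 2.57·1000 / 0.66 = 3894 s = 1.082 h.
8.0%/h lost → k = −ln(1 − 0.08) = 0.08338 h⁻¹.
First-order decay: C = 0.8355·exp(−k·t) = 0.8355·0.9138 = 0.7635 mg/L.
At the second outfall, C = (141200·0.7635 + 8680·26.00) / (141200 + 8680) = 2.225 mg/L.

2.22 mg/L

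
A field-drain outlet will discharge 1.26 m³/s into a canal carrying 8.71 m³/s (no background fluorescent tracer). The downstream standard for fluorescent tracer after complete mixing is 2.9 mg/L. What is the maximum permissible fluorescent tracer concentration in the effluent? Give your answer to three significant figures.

22.9 mg/L

At the limit, (Qr·Cr + Qe·Cₑ)/(Qr + Qe) = 2.9:
Cₑ = (9.970·2.9 − 8.710·0) / 1.260 = 22.95 mg/L.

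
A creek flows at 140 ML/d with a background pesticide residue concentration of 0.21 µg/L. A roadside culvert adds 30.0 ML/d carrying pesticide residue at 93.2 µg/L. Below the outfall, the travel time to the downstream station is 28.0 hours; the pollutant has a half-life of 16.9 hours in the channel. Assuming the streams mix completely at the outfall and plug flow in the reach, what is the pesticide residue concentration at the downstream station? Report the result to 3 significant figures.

5.27 µg/L

Mass balance: C = (140.0·0.2100 + 30.00·93.20) / 170.0 = 2825/170.0 = 16.62 µg/L.
Half-life 16.9 h → k = ln 2 / 16.9 = 0.04101 h⁻¹ = 0.9844 d⁻¹.
Applying C = C₀e^(−kt): 16.62 × 0.3171 = 5.271 µg/L.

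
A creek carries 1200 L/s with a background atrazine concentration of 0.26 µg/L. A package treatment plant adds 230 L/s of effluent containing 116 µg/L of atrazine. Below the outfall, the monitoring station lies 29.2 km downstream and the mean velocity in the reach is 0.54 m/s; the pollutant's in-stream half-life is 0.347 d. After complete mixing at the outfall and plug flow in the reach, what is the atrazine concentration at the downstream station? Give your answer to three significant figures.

After mixing, C = (1200·0.2600 + 230.0·116.0) / 1430 = 26990/1430 = 18.88 µg/L.
Travel time t = 29.2·1000 / 0.54 = 54070 s = 15.02 h.
Half-life 0.347 d → k = ln 2 / 0.347 = 1.998 d⁻¹.
First-order decay: C = 18.88·exp(−k·t) = 18.88·0.2865 = 5.407 µg/L.

5.41 µg/L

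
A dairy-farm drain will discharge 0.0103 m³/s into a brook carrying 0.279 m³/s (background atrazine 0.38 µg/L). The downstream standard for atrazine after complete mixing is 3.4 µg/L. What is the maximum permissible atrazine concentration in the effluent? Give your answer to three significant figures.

At the limit, (Qr·Cr + Qe·Cₑ)/(Qr + Qe) = 3.4:
Cₑ = (0.2893·3.4 − 0.2790·0.3800) / 0.01030 = 85.20 µg/L.

85.2 µg/L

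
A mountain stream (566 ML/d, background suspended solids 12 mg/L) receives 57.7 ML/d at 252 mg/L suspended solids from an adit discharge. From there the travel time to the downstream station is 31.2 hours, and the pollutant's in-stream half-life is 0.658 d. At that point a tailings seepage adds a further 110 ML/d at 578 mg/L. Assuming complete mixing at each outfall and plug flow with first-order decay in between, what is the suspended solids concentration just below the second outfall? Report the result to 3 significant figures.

Conservation of mass: C = (566.0·12.00 + 57.70·252.0) / 623.7 = 21330/623.7 = 34.20 mg/L; combined flow 623.7 ML/d.
Half-life 0.658 d → k = ln 2 / 0.658 = 1.053 d⁻¹.
First-order decay: C = 34.20·exp(−k·t) = 34.20·0.2542 = 8.696 mg/L.
Second outfall: C = (623.7·8.696 + 110.0·578.0)/733.7 = 94.05 mg/L.

94.0 mg/L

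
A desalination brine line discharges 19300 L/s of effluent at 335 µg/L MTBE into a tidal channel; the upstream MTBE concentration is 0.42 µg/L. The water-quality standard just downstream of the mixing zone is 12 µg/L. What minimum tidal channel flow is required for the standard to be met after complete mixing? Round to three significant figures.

Set C_mix = 12: (Q·0.4200 + 19300·335.0) / (Q + 19300) = 12
→ Q = 19300·(335.0 − 12)/(12 − 0.4200) = 538300 L/s.

538000 L/s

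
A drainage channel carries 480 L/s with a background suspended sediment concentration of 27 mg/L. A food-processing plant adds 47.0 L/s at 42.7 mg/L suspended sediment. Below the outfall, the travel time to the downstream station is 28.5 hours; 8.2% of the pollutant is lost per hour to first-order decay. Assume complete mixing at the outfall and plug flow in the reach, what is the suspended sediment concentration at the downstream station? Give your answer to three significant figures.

2.48 mg/L

Mass balance: C = (480.0·27.00 + 47.00·42.70) / 527.0 = 14970/527.0 = 28.40 mg/L.
8.2%/h lost → k = −ln(1 − 0.082) = 0.08556 h⁻¹.
After decay, C = 28.40 × e^(−kt) = 28.40 × 0.08730 = 2.479 mg/L.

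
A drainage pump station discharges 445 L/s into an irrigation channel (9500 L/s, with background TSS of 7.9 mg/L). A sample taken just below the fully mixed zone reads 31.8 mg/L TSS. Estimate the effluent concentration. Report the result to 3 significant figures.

542 mg/L

Mass balance: 9500·7.900 + 445.0·Cₑ = 9945·31.80
→ Cₑ = (9945·31.80 − 9500·7.900) / 445.0 = 542.0 mg/L.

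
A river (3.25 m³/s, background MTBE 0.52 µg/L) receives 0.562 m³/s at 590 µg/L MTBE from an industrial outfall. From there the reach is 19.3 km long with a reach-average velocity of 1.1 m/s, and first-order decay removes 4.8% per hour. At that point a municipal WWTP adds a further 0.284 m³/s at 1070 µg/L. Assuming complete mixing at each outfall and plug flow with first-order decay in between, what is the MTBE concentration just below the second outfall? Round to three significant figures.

After mixing, C = (3.250·0.5200 + 0.5620·590.0) / 3.812 = 333.3/3.812 = 87.43 µg/L; combined flow 3.812 m³/s.
Travel time t = 19.3·1000 / 1.1 = 17550 s = 4.874 h.
4.8%/h lost → k = −ln(1 − 0.048) = 0.04919 h⁻¹.
After decay, C = 87.43 × e^(−kt) = 87.43 × 0.7868 = 68.79 µg/L.
At the second outfall, C = (3.812·68.79 + 0.2840·1070) / (3.812 + 0.2840) = 138.2 µg/L.

138 µg/L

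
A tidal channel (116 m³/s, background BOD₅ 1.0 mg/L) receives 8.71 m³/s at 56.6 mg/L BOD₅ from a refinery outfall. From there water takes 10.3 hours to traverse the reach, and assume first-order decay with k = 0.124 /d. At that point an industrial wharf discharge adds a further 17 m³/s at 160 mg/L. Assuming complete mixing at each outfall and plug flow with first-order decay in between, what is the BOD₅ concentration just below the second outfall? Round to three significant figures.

After mixing, C = (116.0·1.000 + 8.710·56.60) / 124.7 = 609.0/124.7 = 4.883 mg/L; combined flow 124.7 m³/s.
After decay, C = 4.883 × e^(−kt) = 4.883 × 0.9482 = 4.630 mg/L.
At the second outfall, C = (124.7·4.630 + 17.00·160.0) / (124.7 + 17.00) = 23.27 mg/L.

23.3 mg/L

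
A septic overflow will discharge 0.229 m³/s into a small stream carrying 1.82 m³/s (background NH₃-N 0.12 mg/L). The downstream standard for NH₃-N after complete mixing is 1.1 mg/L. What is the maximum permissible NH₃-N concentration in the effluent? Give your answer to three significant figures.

At the limit, (Qr·Cr + Qe·Cₑ)/(Qr + Qe) = 1.1:
Cₑ = (2.049·1.1 − 1.820·0.1200) / 0.2290 = 8.889 mg/L.

8.89 mg/L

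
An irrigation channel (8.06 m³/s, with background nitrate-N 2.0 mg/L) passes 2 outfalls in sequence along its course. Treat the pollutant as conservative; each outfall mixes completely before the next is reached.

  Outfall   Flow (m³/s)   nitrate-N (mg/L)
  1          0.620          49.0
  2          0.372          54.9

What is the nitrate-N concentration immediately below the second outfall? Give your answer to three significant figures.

7.39 mg/L

Outfall 1: combined Q = 8.680 m³/s; C = (8.060·2.000 + 0.6200·49.00)/8.680 = 5.357 mg/L.
Outfall 2: combined Q = 9.052 m³/s; C = (8.680·5.357 + 0.3720·54.90)/9.052 = 7.393 mg/L.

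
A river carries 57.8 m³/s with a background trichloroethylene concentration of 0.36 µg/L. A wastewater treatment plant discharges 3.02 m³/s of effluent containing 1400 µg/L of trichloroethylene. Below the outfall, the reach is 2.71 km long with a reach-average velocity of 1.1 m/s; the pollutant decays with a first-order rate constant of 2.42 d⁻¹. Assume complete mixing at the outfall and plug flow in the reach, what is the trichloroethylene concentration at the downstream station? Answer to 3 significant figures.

65.2 µg/L

Conservation of mass: C = (57.80·0.3600 + 3.020·1400) / 60.82 = 4249/60.82 = 69.86 µg/L.
Travel time t = 2.71·1000 / 1.1 = 2464 s = 0.6843 h.
Decay over the reach: 69.86·exp(−kt) = 69.86·0.9333 = 65.20 µg/L.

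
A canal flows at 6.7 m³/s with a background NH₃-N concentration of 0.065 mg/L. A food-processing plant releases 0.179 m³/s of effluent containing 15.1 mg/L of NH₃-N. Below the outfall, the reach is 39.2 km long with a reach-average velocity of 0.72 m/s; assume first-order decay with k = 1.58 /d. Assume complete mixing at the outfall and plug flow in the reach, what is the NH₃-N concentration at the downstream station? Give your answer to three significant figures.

0.169 mg/L

Conservation of mass: C = (6.700·0.06500 + 0.1790·15.10) / 6.879 = 3.138/6.879 = 0.4562 mg/L.
Travel time t = 39.2·1000 / 0.72 = 54440 s = 15.12 h.
First-order decay: C = 0.4562·exp(−k·t) = 0.4562·0.3695 = 0.1686 mg/L.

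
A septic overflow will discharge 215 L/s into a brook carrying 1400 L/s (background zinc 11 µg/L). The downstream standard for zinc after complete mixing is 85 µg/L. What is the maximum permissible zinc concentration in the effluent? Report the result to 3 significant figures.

567 µg/L

At the limit, (Qr·Cr + Qe·Cₑ)/(Qr + Qe) = 85:
Cₑ = (1615·85 − 1400·11.00) / 215.0 = 566.9 µg/L.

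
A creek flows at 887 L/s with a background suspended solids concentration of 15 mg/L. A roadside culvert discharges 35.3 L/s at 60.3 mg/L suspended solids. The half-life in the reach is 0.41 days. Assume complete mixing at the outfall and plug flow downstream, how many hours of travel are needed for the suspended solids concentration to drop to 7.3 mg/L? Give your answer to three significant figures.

11.8 h

Flow-weighted average: C = (887.0·15.00 + 35.30·60.30) / 922.3 = 15430/922.3 = 16.73 mg/L.
Half-life 0.41 d → k = ln 2 / 0.41 = 1.691 d⁻¹.
16.73·exp(−k·t) = 7.3 → t = ln(16.73/7.3)/k = 42400 s = 11.78 h.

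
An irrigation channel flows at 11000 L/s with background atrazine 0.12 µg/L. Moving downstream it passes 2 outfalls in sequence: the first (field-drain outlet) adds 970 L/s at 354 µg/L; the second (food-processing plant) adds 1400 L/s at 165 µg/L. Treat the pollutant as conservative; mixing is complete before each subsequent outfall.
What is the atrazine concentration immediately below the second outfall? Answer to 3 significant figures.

After outfall 1: Q = 11000 + 970.0 = 11970 L/s; C = (11000·0.1200 + 970.0·354.0)/11970 = 28.80 µg/L.
After outfall 2: Q = 11970 + 1400 = 13370 L/s; C = (11970·28.80 + 1400·165.0)/13370 = 43.06 µg/L.

43.1 µg/L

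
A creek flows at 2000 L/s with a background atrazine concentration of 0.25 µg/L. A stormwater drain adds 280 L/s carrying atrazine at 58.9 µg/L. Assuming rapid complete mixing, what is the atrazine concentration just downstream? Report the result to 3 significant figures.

Mass balance: C = (2000·0.2500 + 280.0·58.90) / 2280 = 16990/2280 = 7.453 µg/L.

7.45 µg/L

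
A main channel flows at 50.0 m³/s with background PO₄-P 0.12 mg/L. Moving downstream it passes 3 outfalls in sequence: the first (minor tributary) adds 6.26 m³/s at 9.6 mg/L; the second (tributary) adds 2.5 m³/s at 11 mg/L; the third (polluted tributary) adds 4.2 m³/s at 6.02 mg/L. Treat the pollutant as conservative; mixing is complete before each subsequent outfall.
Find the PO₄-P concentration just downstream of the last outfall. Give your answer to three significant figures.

1.89 mg/L

Below outfall 1: Q → 56.26 m³/s, C = (50.00·0.1200 + 6.260·9.600)/56.26 = 1.175 mg/L.
Below outfall 2: Q → 58.76 m³/s, C = (56.26·1.175 + 2.500·11.00)/58.76 = 1.593 mg/L.
Below outfall 3: Q → 62.96 m³/s, C = (58.76·1.593 + 4.200·6.020)/62.96 = 1.888 mg/L.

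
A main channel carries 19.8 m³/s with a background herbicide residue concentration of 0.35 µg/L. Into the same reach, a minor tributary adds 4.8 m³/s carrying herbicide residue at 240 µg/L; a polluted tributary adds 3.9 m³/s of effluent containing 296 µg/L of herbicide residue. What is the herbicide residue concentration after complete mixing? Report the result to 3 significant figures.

Mass balance: C = (19.80·0.3500 + 4.800·240.0 + 3.900·296.0) / 28.50 = 2313/28.50 = 81.17 µg/L.

81.2 µg/L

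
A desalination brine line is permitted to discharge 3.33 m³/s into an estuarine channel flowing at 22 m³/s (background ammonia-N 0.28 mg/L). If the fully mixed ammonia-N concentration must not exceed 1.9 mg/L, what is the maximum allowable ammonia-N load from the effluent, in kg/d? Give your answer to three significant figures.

Mass balance at the limit: 22.00·0.2800 + 3.330·Cₑ = 25.33·1.9 → Cₑ = 12.60 mg/L.
Load = 3.330 m³/s × 12.60 g/m³ × 86 400 s/d = 3626 kg/d.

3630 kg/d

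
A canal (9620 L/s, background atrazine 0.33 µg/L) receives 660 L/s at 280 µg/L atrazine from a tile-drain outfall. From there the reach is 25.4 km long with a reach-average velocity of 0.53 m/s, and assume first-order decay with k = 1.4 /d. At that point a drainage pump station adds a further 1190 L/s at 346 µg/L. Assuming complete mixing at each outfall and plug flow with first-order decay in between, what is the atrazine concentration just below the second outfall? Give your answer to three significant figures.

Conservation of mass: C = (9620·0.3300 + 660.0·280.0) / 10280 = 188000/10280 = 18.29 µg/L; combined flow 10280 L/s.
Travel time t = 25.4·1000 / 0.53 = 47920 s = 13.31 h.
Applying C = C₀e^(−kt): 18.29 × 0.4600 = 8.411 µg/L.
At the second outfall, C = (10280·8.411 + 1190·346.0) / (10280 + 1190) = 43.44 µg/L.

43.4 µg/L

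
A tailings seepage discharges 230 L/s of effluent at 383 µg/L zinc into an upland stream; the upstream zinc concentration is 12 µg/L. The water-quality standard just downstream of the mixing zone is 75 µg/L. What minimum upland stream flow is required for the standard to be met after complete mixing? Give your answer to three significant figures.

Set C_mix = 75: (Q·12.00 + 230.0·383.0) / (Q + 230.0) = 75
→ Q = 230.0·(383.0 − 75)/(75 − 12.00) = 1124 L/s.

1120 L/s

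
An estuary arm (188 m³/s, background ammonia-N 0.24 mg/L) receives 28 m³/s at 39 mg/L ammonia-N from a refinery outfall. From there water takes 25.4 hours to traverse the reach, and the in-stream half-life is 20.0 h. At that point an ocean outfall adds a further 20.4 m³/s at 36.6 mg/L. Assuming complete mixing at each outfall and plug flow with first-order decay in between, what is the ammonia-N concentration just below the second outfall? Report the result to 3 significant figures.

5.15 mg/L

Flow-weighted average: C = (188.0·0.2400 + 28.00·39.00) / 216.0 = 1137/216.0 = 5.264 mg/L; combined flow 216.0 m³/s.
Half-life 20.0 h → k = ln 2 / 20.0 = 0.03466 h⁻¹ = 0.8318 d⁻¹.
First-order decay: C = 5.264·exp(−k·t) = 5.264·0.4147 = 2.183 mg/L.
Second outfall: C = (216.0·2.183 + 20.40·36.60)/236.4 = 5.153 mg/L.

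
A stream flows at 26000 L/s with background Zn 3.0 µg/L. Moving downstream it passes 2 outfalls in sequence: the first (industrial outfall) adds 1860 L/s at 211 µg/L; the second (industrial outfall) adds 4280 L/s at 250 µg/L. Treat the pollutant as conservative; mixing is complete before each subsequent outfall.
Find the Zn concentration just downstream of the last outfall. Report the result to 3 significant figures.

Below outfall 1: Q → 27860 L/s, C = (26000·3.000 + 1860·211.0)/27860 = 16.89 µg/L.
Below outfall 2: Q → 32140 L/s, C = (27860·16.89 + 4280·250.0)/32140 = 47.93 µg/L.

47.9 µg/L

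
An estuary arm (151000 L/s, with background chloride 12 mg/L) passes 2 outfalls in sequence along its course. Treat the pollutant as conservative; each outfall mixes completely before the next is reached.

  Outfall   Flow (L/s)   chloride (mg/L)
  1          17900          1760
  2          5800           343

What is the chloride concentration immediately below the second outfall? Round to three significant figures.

After outfall 1: Q = 151000 + 17900 = 168900 L/s; C = (151000·12.00 + 17900·1760)/168900 = 197.3 mg/L.
After outfall 2: Q = 168900 + 5800 = 174700 L/s; C = (168900·197.3 + 5800·343.0)/174700 = 202.1 mg/L.

202 mg/L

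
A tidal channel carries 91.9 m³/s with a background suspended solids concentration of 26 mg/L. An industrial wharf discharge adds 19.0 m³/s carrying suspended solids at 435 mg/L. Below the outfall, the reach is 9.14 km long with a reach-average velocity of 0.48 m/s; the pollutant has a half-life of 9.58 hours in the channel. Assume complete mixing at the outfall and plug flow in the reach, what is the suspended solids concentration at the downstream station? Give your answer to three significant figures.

After mixing, C = (91.90·26.00 + 19.00·435.0) / 110.9 = 10650/110.9 = 96.07 mg/L.
Travel time t = 9.14·1000 / 0.48 = 19040 s = 5.289 h.
Half-life 9.58 h → k = ln 2 / 9.58 = 0.07235 h⁻¹ = 1.736 d⁻¹.
First-order decay: C = 96.07·exp(−k·t) = 96.07·0.6820 = 65.52 mg/L.

65.5 mg/L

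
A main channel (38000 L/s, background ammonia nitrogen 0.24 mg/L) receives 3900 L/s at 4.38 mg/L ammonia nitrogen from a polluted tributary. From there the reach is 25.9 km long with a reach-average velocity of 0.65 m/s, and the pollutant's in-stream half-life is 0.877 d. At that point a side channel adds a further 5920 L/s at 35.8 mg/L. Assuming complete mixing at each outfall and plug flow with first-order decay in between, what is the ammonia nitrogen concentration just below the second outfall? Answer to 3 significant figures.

After mixing, C = (38000·0.2400 + 3900·4.380) / 41900 = 26200/41900 = 0.6253 mg/L; combined flow 41900 L/s.
Travel time t = 25.9·1000 / 0.65 = 39850 s = 11.07 h.
Half-life 0.877 d → k = ln 2 / 0.877 = 0.7904 d⁻¹.
First-order decay: C = 0.6253·exp(−k·t) = 0.6253·0.6945 = 0.4343 mg/L.
At the second outfall, C = (41900·0.4343 + 5920·35.80) / (41900 + 5920) = 4.813 mg/L.

4.81 mg/L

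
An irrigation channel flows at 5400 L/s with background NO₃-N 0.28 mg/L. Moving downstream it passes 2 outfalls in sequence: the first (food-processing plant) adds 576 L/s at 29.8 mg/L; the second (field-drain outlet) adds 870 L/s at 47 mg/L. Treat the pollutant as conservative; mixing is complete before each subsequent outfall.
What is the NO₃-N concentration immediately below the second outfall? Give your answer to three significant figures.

Below outfall 1: Q → 5976 L/s, C = (5400·0.2800 + 576.0·29.80)/5976 = 3.125 mg/L.
Below outfall 2: Q → 6846 L/s, C = (5976·3.125 + 870.0·47.00)/6846 = 8.701 mg/L.

8.70 mg/L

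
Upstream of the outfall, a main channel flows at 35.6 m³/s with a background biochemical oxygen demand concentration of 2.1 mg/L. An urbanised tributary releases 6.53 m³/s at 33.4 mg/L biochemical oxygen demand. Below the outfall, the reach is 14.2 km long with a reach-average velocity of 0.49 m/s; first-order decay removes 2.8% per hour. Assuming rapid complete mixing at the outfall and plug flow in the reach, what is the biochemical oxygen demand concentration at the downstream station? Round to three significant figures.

After mixing, C = (35.60·2.100 + 6.530·33.40) / 42.13 = 292.9/42.13 = 6.951 mg/L.
Travel time t = 14.2·1000 / 0.49 = 28980 s = 8.050 h.
2.8%/h lost → k = −ln(1 − 0.028) = 0.02840 h⁻¹.
Decay over the reach: 6.951·exp(−kt) = 6.951·0.7956 = 5.531 mg/L.

5.53 mg/L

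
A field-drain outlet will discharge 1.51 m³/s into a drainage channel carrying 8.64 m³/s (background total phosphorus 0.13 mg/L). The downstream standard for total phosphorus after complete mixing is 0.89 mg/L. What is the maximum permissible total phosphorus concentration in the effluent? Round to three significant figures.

At the limit, (Qr·Cr + Qe·Cₑ)/(Qr + Qe) = 0.89:
Cₑ = (10.15·0.89 − 8.640·0.1300) / 1.510 = 5.239 mg/L.

5.24 mg/L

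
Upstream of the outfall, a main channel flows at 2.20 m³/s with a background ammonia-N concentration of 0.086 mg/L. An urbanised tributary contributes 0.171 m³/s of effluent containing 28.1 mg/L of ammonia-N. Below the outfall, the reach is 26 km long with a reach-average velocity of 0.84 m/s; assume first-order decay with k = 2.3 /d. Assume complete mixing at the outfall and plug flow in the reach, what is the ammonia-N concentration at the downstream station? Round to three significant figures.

Conservation of mass: C = (2.200·0.08600 + 0.1710·28.10) / 2.371 = 4.994/2.371 = 2.106 mg/L.
Travel time t = 26·1000 / 0.84 = 30950 s = 8.598 h.
Applying C = C₀e^(−kt): 2.106 × 0.4387 = 0.9241 mg/L.

0.924 mg/L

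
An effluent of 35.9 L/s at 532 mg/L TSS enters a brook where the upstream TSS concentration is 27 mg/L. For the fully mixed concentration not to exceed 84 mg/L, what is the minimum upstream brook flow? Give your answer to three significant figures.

Set C_mix = 84: (Q·27.00 + 35.90·532.0) / (Q + 35.90) = 84
→ Q = 35.90·(532.0 − 84)/(84 − 27.00) = 282.2 L/s.

282 L/s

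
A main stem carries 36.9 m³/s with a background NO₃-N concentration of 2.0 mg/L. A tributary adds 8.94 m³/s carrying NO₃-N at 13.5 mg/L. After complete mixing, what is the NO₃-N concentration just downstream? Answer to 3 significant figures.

4.24 mg/L

Mixed concentration C = ΣQC/ΣQ = (36.90·2.000 + 8.940·13.50) / 45.84 = 194.5/45.84 = 4.243 mg/L.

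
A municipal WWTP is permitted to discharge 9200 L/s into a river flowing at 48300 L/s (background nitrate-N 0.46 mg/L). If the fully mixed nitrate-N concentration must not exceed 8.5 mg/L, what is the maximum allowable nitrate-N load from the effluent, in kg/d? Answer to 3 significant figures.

Mass balance at the limit: 48300·0.4600 + 9200·Cₑ = 57500·8.5 → Cₑ = 50.71 mg/L.
9200 L/s = 9.200 m³/s. Load = 9.200 m³/s × 50.71 g/m³ × 86 400 s/d = 40310 kg/d.

40300 kg/d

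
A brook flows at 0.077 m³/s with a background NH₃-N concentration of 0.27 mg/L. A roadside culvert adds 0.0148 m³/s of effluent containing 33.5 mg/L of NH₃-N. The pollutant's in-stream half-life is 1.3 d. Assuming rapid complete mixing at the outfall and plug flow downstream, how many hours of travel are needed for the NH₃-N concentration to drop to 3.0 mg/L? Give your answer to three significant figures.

Mass balance: C = (0.07700·0.2700 + 0.01480·33.50) / 0.09180 = 0.5166/0.09180 = 5.627 mg/L.
Half-life 1.3 d → k = ln 2 / 1.3 = 0.5332 d⁻¹.
5.627·exp(−k·t) = 3.0 → t = ln(5.627/3.0)/k = 101900 s = 28.31 h.

28.3 h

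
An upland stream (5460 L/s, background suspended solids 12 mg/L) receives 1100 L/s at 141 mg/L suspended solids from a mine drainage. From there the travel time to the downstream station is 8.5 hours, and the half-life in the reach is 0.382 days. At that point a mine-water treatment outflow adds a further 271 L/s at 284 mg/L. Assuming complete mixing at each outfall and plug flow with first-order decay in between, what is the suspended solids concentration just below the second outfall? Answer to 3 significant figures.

Mixed concentration C = ΣQC/ΣQ = (5460·12.00 + 1100·141.0) / 6560 = 220600/6560 = 33.63 mg/L; combined flow 6560 L/s.
Half-life 0.382 d → k = ln 2 / 0.382 = 1.815 d⁻¹.
After decay, C = 33.63 × e^(−kt) = 33.63 × 0.5259 = 17.69 mg/L.
At the second outfall, C = (6560·17.69 + 271.0·284.0) / (6560 + 271.0) = 28.25 mg/L.

28.3 mg/L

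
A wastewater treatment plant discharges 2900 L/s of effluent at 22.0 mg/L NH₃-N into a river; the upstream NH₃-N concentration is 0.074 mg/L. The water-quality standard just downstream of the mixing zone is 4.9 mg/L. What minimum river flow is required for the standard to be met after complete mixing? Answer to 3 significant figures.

10300 L/s

Set C_mix = 4.9: (Q·0.07400 + 2900·22.00) / (Q + 2900) = 4.9
→ Q = 2900·(22.00 − 4.9)/(4.9 − 0.07400) = 10280 L/s.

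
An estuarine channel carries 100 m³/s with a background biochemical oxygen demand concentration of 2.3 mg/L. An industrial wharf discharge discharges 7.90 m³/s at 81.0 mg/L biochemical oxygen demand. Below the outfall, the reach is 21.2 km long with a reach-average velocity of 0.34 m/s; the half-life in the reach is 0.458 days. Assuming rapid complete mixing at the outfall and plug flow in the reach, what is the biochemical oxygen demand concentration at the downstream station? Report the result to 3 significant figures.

Flow-weighted average: C = (100.0·2.300 + 7.900·81.00) / 107.9 = 869.9/107.9 = 8.062 mg/L.
Travel time t = 21.2·1000 / 0.34 = 62350 s = 17.32 h.
Half-life 0.458 d → k = ln 2 / 0.458 = 1.513 d⁻¹.
First-order decay: C = 8.062·exp(−k·t) = 8.062·0.3355 = 2.705 mg/L.

2.70 mg/L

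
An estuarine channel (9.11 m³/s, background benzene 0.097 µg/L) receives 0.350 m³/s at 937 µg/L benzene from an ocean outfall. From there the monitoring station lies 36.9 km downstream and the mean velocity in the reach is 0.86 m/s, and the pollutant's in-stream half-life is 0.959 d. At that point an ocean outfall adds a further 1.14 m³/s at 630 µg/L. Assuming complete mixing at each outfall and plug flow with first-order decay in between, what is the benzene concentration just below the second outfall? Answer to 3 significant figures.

89.4 µg/L

Conservation of mass: C = (9.110·0.09700 + 0.3500·937.0) / 9.460 = 328.8/9.460 = 34.76 µg/L; combined flow 9.460 m³/s.
Travel time t = 36.9·1000 / 0.86 = 42910 s = 11.92 h.
Half-life 0.959 d → k = ln 2 / 0.959 = 0.7228 d⁻¹.
First-order decay: C = 34.76·exp(−k·t) = 34.76·0.6984 = 24.28 µg/L.
Second outfall: C = (9.460·24.28 + 1.140·630.0)/10.60 = 89.42 µg/L.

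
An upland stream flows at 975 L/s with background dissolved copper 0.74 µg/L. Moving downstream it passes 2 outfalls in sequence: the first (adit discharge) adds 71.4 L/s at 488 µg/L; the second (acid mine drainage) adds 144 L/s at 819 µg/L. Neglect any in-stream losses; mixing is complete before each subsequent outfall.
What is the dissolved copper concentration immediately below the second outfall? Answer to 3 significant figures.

Below outfall 1: Q → 1046 L/s, C = (975.0·0.7400 + 71.40·488.0)/1046 = 33.99 µg/L.
Below outfall 2: Q → 1190 L/s, C = (1046·33.99 + 144.0·819.0)/1190 = 128.9 µg/L.

129 µg/L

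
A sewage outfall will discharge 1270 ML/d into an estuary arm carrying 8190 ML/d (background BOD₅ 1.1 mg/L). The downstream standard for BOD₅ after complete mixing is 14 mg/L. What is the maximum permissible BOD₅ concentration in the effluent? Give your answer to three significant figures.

97.2 mg/L

At the limit, (Qr·Cr + Qe·Cₑ)/(Qr + Qe) = 14:
Cₑ = (9460·14 − 8190·1.100) / 1270 = 97.19 mg/L.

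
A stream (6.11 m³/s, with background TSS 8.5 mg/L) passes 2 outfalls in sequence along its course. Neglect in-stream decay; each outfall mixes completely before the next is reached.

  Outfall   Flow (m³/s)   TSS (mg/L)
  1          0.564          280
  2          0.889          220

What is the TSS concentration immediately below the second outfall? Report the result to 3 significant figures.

53.6 mg/L

Below outfall 1: Q → 6.674 m³/s, C = (6.110·8.500 + 0.5640·280.0)/6.674 = 31.44 mg/L.
Below outfall 2: Q → 7.563 m³/s, C = (6.674·31.44 + 0.8890·220.0)/7.563 = 53.61 mg/L.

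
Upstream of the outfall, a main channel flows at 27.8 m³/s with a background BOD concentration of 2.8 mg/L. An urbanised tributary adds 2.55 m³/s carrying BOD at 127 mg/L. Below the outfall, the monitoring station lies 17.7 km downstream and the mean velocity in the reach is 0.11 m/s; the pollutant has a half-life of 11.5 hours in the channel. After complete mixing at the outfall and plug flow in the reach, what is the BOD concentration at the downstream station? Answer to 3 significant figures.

After mixing, C = (27.80·2.800 + 2.550·127.0) / 30.35 = 401.7/30.35 = 13.24 mg/L.
Travel time t = 17.7·1000 / 0.11 = 160900 s = 44.70 h.
Half-life 11.5 h → k = ln 2 / 11.5 = 0.06027 h⁻¹ = 1.447 d⁻¹.
Decay over the reach: 13.24·exp(−kt) = 13.24·0.06761 = 0.8948 mg/L.

0.895 mg/L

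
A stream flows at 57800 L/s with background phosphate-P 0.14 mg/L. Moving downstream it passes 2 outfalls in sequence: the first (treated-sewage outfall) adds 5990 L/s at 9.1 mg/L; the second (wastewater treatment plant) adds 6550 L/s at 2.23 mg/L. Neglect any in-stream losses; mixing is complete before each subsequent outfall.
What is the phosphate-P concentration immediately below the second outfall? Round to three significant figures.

1.10 mg/L

Below outfall 1: Q → 63790 L/s, C = (57800·0.1400 + 5990·9.100)/63790 = 0.9814 mg/L.
Below outfall 2: Q → 70340 L/s, C = (63790·0.9814 + 6550·2.230)/70340 = 1.098 mg/L.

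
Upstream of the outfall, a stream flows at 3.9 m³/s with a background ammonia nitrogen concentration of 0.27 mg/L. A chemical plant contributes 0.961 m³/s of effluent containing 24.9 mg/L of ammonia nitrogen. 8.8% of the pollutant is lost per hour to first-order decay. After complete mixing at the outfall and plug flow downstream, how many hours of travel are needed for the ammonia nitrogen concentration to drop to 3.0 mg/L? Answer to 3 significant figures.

Mixed concentration C = ΣQC/ΣQ = (3.900·0.2700 + 0.9610·24.90) / 4.861 = 24.98/4.861 = 5.139 mg/L.
8.8%/h lost → k = −ln(1 − 0.088) = 0.09212 h⁻¹.
5.139·exp(−k·t) = 3.0 → t = ln(5.139/3.0)/k = 21040 s = 5.844 h.

5.84 h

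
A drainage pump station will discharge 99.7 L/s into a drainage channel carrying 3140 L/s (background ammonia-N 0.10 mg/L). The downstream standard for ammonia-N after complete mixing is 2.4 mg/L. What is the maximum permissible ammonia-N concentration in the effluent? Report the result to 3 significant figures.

74.8 mg/L

At the limit, (Qr·Cr + Qe·Cₑ)/(Qr + Qe) = 2.4:
Cₑ = (3240·2.4 − 3140·0.1000) / 99.70 = 74.84 mg/L.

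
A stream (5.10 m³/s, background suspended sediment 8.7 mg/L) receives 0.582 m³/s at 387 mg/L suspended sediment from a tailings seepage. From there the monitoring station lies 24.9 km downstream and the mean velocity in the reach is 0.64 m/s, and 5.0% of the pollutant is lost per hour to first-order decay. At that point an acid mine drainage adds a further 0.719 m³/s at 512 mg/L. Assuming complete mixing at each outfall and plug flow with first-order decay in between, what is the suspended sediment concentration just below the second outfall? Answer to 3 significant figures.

Mass balance: C = (5.100·8.700 + 0.5820·387.0) / 5.682 = 269.6/5.682 = 47.45 mg/L; combined flow 5.682 m³/s.
Travel time t = 24.9·1000 / 0.64 = 38910 s = 10.81 h.
5.0%/h lost → k = −ln(1 − 0.05) = 0.05129 h⁻¹.
Applying C = C₀e^(−kt): 47.45 × 0.5745 = 27.26 mg/L.
At the second outfall, C = (5.682·27.26 + 0.7190·512.0) / (5.682 + 0.7190) = 81.71 mg/L.

81.7 mg/L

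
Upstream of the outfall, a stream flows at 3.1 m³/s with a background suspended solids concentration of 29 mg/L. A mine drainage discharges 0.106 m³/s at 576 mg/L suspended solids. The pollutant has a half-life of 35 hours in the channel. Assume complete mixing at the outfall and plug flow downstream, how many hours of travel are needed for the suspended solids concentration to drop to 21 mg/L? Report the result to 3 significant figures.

Mixed concentration C = ΣQC/ΣQ = (3.100·29.00 + 0.1060·576.0) / 3.206 = 151.0/3.206 = 47.09 mg/L.
Half-life 35 h → k = ln 2 / 35 = 0.01980 h⁻¹ = 0.4753 d⁻¹.
47.09·exp(−k·t) = 21 → t = ln(47.09/21)/k = 146800 s = 40.77 h.

40.8 h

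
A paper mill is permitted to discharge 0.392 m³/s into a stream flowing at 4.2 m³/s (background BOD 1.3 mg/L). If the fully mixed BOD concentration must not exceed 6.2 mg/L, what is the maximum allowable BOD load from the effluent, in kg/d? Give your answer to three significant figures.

1990 kg/d

Mass balance at the limit: 4.200·1.300 + 0.3920·Cₑ = 4.592·6.2 → Cₑ = 58.70 mg/L.
Load = 0.3920 m³/s × 58.70 g/m³ × 86 400 s/d = 1988 kg/d.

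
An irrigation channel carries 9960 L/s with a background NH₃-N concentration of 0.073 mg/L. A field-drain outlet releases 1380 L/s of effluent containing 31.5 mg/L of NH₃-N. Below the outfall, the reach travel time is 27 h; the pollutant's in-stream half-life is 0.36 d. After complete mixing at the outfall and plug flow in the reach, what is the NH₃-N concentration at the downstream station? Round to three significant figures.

0.447 mg/L

After mixing, C = (9960·0.07300 + 1380·31.50) / 11340 = 44200/11340 = 3.897 mg/L.
Half-life 0.36 d → k = ln 2 / 0.36 = 1.925 d⁻¹.
After decay, C = 3.897 × e^(−kt) = 3.897 × 0.1146 = 0.4467 mg/L.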